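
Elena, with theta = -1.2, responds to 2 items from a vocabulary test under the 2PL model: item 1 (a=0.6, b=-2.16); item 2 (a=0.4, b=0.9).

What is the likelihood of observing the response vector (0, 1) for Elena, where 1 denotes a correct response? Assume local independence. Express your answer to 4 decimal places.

P(theta) = 1 / (1 + exp(−a(theta − b)))
P_1 = 1/(1+e^{-0.5760}) = 0.6401
P_2 = 1/(1+e^{0.8400}) = 0.3015
L = (1−P_1) × P_2 = 0.3599 × 0.3015 = 0.10851

0.1085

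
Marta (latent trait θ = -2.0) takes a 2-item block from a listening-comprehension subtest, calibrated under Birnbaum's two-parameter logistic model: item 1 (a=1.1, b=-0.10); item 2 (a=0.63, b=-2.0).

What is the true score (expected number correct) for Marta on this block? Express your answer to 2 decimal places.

P(θ) = 1 / (1 + exp(−a(θ − b)))
P_1 = 1/(1+e^{2.0900}) = 0.1101
P_2 = 1/(1+e^{0.0000}) = 0.5000
E[score] = 0.1101 + 0.5000 = 0.6101

0.61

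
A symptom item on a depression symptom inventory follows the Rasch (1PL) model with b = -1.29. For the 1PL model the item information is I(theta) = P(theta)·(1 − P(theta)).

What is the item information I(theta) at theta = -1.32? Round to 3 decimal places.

P = 1/(1+e^{0.0300}) = 0.4925
P(1−P) = 0.4925 × 0.5075 = 0.2499
I = P(1−P) = 0.24994

0.250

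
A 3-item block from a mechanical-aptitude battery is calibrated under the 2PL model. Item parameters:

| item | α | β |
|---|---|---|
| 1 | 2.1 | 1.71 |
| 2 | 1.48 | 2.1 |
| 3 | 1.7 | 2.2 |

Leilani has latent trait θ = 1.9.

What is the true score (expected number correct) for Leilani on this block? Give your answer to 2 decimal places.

1.40

P(θ) = 1 / (1 + exp(−α(θ − β)))
P_1 = 1/(1+e^{-0.3990}) = 0.5984
P_2 = 1/(1+e^{0.2960}) = 0.4265
P_3 = 1/(1+e^{0.5100}) = 0.3752
E[score] = 0.5984 + 0.4265 + 0.3752 = 1.4002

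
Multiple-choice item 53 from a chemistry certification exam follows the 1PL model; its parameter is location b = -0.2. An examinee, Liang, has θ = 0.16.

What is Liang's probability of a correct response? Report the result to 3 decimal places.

P(θ) = 1 / (1 + exp(−(θ − b)))
Exponent: (0.16 − (-0.2)) = 0.3600
1/(1 + e^{-0.3600}) = 0.5890
P = 0.5890

0.589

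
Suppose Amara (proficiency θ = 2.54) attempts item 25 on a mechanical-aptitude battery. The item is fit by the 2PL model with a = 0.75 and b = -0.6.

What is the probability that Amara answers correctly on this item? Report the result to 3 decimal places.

0.913

P(θ) = 1 / (1 + exp(−a(θ − b)))
Exponent: 0.75 × (2.54 − (-0.6)) = 2.3550
1/(1 + e^{-2.3550}) = 0.9133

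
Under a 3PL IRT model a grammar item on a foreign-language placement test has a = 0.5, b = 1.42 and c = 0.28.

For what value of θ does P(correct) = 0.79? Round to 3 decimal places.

P(θ) = c + (1 − c) · 1 / (1 + exp(−a(θ − b)))
Remove guessing floor: (0.79 − 0.28)/(1 − 0.28) = 0.7083
logit = ln(0.7083/0.2917) = 0.8873
θ = b + logit/(a) = 1.42 + 0.8873/0.5000 = 3.1946

3.195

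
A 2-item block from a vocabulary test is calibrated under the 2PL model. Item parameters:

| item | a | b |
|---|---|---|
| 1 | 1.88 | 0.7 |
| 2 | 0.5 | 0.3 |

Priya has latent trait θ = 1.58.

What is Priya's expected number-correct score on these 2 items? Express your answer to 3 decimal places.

1.494

P(θ) = 1 / (1 + exp(−a(θ − b)))
P_1 = 1/(1+e^{-1.6544}) = 0.8395
P_2 = 1/(1+e^{-0.6400}) = 0.6548
E[score] = 0.8395 + 0.6548 = 1.4942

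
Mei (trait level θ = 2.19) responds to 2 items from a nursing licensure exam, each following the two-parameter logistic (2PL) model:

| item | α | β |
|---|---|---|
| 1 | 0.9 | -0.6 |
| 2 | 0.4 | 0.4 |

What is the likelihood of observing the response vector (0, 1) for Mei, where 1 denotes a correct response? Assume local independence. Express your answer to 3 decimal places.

0.050

P(θ) = 1 / (1 + exp(−α(θ − β)))
P_1 = 1/(1+e^{-2.5110}) = 0.9249
P_2 = 1/(1+e^{-0.7160}) = 0.6717
L = (1−P_1) × P_2 = 0.0751 × 0.6717 = 0.05044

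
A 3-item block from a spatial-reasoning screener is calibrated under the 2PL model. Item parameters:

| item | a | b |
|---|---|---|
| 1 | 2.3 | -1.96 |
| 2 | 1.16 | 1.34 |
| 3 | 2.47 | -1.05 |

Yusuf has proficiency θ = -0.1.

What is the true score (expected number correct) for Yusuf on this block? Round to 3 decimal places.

P(θ) = 1 / (1 + exp(−a(θ − b)))
P_1 = 1/(1+e^{-4.2780}) = 0.9863
P_2 = 1/(1+e^{1.6704}) = 0.1584
P_3 = 1/(1+e^{-2.3465}) = 0.9127
E[score] = 0.9863 + 0.1584 + 0.9127 = 2.0573

2.057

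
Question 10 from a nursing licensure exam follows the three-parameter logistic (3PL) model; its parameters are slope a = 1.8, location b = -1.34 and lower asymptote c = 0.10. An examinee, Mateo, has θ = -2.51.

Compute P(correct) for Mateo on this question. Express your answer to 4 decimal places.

0.1977

P(θ) = c + (1 − c) · 1 / (1 + exp(−a(θ − b)))
Exponent: 1.8 × (-2.51 − (-1.34)) = -2.1060
1/(1 + e^{2.1060}) = 0.1085
P = 0.10 + 0.90 × 0.1085 = 0.1977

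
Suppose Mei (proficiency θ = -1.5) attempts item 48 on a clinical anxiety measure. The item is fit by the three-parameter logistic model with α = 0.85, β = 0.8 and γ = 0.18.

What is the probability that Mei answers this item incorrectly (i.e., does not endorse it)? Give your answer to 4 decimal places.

P(θ) = γ + (1 − γ) · 1 / (1 + exp(−α(θ − β)))
Exponent: 0.85 × (-1.5 − 0.8) = -1.9550
1/(1 + e^{1.9550}) = 0.1240
P = 0.18 + 0.82 × 0.1240 = 0.2817
P(incorrect) = 1 − 0.2817 = 0.7183

0.7183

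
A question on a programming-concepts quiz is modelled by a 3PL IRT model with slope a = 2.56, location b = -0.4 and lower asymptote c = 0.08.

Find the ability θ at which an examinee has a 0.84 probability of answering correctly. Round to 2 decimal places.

P(θ) = c + (1 − c) · 1 / (1 + exp(−a(θ − b)))
Remove guessing floor: (0.84 − 0.08)/(1 − 0.08) = 0.8261
logit = ln(0.8261/0.1739) = 1.5581
θ = b + logit/(a) = -0.4 + 1.5581/2.5600 = 0.2087

0.21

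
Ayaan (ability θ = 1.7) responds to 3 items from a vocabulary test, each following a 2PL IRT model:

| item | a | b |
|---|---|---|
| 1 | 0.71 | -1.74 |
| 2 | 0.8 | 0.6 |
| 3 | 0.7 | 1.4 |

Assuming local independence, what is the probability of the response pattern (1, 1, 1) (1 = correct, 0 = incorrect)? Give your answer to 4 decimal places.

P(θ) = 1 / (1 + exp(−a(θ − b)))
P_1 = 1/(1+e^{-2.4424}) = 0.9200
P_2 = 1/(1+e^{-0.8800}) = 0.7068
P_3 = 1/(1+e^{-0.2100}) = 0.5523
L = P_1 × P_2 × P_3 = 0.9200 × 0.7068 × 0.5523 = 0.35915

0.3592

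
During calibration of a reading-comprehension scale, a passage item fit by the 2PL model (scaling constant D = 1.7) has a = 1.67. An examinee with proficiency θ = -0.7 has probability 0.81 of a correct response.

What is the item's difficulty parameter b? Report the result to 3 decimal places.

P(θ) = 1 / (1 + exp(−D·a(θ − b)))
logit(0.81) = ln(0.81/0.19) = 1.4500
b = θ − logit/(1.7·a) = -0.7 − 1.4500/2.8390 = -1.2107

-1.211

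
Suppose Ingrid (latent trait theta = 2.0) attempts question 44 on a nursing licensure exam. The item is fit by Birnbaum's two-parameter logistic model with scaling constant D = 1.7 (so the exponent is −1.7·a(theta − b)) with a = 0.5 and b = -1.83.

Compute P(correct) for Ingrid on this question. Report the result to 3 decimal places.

P(theta) = 1 / (1 + exp(−D·a(theta − b)))
Exponent: 1.7 × 0.5 × (2.0 − (-1.83)) = 3.2555
1/(1 + e^{-3.2555}) = 0.9629
P = 0.9629

0.963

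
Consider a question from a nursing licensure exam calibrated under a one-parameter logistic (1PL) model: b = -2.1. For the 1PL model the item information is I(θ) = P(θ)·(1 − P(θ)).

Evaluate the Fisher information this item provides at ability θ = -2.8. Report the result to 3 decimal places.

0.222

P = 1/(1+e^{0.7000}) = 0.3318
P(1−P) = 0.3318 × 0.6682 = 0.2217
I = P(1−P) = 0.22171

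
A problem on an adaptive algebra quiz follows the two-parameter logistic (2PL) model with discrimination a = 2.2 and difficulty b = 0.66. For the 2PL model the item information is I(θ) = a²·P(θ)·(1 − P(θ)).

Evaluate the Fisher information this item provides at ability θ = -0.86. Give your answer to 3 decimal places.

P = 1/(1+e^{3.3440}) = 0.0341
P(1−P) = 0.0341 × 0.9659 = 0.0329
I = a² × P(1−P) = 2.2² × 0.0329 = 0.15938

0.159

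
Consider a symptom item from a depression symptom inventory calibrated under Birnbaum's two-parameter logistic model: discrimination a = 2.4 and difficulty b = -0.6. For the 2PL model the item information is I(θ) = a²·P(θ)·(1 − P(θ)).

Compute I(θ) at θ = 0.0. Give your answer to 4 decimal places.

0.8920

P = 1/(1+e^{-1.4400}) = 0.8085
P(1−P) = 0.8085 × 0.1915 = 0.1549
I = a² × P(1−P) = 2.4² × 0.1549 = 0.89197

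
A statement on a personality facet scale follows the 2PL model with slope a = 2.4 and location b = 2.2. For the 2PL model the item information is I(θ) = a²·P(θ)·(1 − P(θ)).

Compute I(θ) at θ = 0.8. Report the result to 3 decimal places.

P = 1/(1+e^{3.3600}) = 0.0336
P(1−P) = 0.0336 × 0.9664 = 0.0324
I = a² × P(1−P) = 2.4² × 0.0324 = 0.18687

0.187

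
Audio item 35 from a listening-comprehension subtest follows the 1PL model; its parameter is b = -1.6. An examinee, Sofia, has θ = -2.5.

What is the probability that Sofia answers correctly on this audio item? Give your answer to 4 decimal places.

0.2891

P(θ) = 1 / (1 + exp(−(θ − b)))
Exponent: (-2.5 − (-1.6)) = -0.9000
1/(1 + e^{0.9000}) = 0.2891
P = 0.2891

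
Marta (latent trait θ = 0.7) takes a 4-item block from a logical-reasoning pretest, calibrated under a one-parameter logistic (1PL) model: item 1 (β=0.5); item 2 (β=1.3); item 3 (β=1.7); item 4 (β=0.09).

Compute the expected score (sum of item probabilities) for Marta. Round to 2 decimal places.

P(θ) = 1 / (1 + exp(−(θ − β)))
P_1 = 1/(1+e^{-0.2000}) = 0.5498
P_2 = 1/(1+e^{0.6000}) = 0.3543
P_3 = 1/(1+e^{1.0000}) = 0.2689
P_4 = 1/(1+e^{-0.6100}) = 0.6479
E[score] = 0.5498 + 0.3543 + 0.2689 + 0.6479 = 1.8211

1.82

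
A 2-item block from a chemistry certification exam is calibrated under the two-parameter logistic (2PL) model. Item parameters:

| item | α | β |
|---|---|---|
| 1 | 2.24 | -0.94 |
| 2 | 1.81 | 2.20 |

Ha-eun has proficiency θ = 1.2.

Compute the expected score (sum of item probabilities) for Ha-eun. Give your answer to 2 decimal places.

P(θ) = 1 / (1 + exp(−α(θ − β)))
P_1 = 1/(1+e^{-4.7936}) = 0.9918
P_2 = 1/(1+e^{1.8100}) = 0.1406
E[score] = 0.9918 + 0.1406 = 1.1324

1.13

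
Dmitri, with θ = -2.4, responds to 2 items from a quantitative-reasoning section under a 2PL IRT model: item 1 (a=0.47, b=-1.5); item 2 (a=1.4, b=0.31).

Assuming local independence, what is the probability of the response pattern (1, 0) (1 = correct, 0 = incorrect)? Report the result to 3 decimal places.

P(θ) = 1 / (1 + exp(−a(θ − b)))
P_1 = 1/(1+e^{0.4230}) = 0.3958
P_2 = 1/(1+e^{3.7940}) = 0.0220
L = P_1 × (1−P_2) = 0.3958 × 0.9780 = 0.38709

0.387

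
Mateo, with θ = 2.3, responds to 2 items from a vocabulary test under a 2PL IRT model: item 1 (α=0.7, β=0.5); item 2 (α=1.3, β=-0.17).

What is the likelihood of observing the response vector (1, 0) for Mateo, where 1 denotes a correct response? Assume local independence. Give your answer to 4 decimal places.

P(θ) = 1 / (1 + exp(−α(θ − β)))
P_1 = 1/(1+e^{-1.2600}) = 0.7790
P_2 = 1/(1+e^{-3.2110}) = 0.9612
L = P_1 × (1−P_2) = 0.7790 × 0.0388 = 0.03019

0.0302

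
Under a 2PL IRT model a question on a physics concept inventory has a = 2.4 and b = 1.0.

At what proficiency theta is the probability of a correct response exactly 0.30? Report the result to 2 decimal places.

P(theta) = 1 / (1 + exp(−a(theta − b)))
logit = ln(0.3000/0.7000) = -0.8473
theta = b + logit/(a) = 1.0 + (-0.8473)/2.4000 = 0.6470

0.65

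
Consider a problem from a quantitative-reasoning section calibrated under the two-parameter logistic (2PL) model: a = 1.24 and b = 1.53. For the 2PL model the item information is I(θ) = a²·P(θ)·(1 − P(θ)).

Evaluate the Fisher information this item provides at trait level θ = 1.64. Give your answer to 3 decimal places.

0.383

P = 1/(1+e^{-0.1364}) = 0.5340
P(1−P) = 0.5340 × 0.4660 = 0.2488
I = a² × P(1−P) = 1.24² × 0.2488 = 0.38262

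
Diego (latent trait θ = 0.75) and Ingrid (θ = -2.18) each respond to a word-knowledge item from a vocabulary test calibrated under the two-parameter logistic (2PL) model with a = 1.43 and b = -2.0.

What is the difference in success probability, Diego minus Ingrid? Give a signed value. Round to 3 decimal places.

0.545

P(θ) = 1 / (1 + exp(−a(θ − b)))
P(Diego) = 0.9808  [exponent 3.9325]
P(Ingrid) = 0.4360  [exponent -0.2574]
Difference = 0.9808 − 0.4360 = 0.5448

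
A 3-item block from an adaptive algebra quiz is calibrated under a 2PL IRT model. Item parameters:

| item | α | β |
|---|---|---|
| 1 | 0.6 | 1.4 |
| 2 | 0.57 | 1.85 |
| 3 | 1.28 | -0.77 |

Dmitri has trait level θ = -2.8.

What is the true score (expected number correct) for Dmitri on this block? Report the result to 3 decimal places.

P(θ) = 1 / (1 + exp(−α(θ − β)))
P_1 = 1/(1+e^{2.5200}) = 0.0745
P_2 = 1/(1+e^{2.6505}) = 0.0660
P_3 = 1/(1+e^{2.5984}) = 0.0692
E[score] = 0.0745 + 0.0660 + 0.0692 = 0.2097

0.210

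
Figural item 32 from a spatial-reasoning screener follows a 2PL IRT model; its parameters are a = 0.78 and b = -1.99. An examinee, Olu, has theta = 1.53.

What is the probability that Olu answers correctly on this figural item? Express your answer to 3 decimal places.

0.940

P(theta) = 1 / (1 + exp(−a(theta − b)))
Exponent: 0.78 × (1.53 − (-1.99)) = 2.7456
1/(1 + e^{-2.7456}) = 0.9397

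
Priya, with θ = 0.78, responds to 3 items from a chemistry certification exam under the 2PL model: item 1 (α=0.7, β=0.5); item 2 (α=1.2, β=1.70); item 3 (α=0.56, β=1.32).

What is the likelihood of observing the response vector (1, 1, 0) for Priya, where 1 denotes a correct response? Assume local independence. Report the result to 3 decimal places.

P(θ) = 1 / (1 + exp(−α(θ − β)))
P_1 = 1/(1+e^{-0.1960}) = 0.5488
P_2 = 1/(1+e^{1.1040}) = 0.2490
P_3 = 1/(1+e^{0.3024}) = 0.4250
L = P_1 × P_2 × (1−P_3) = 0.5488 × 0.2490 × 0.5750 = 0.07858

0.079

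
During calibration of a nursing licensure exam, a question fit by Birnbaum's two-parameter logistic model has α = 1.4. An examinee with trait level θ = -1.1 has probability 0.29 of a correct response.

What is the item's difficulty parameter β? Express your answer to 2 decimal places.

-0.46

P(θ) = 1 / (1 + exp(−α(θ − β)))
logit(0.29) = ln(0.29/0.71) = -0.8954
β = θ − logit/(α) = -1.1 − (-0.8954)/1.4000 = -0.4604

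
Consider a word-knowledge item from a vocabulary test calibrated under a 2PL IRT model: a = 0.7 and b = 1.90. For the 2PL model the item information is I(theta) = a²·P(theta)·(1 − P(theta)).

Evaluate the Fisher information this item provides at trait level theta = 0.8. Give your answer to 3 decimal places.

0.106

P = 1/(1+e^{0.7700}) = 0.3165
P(1−P) = 0.3165 × 0.6835 = 0.2163
I = a² × P(1−P) = 0.7² × 0.2163 = 0.10600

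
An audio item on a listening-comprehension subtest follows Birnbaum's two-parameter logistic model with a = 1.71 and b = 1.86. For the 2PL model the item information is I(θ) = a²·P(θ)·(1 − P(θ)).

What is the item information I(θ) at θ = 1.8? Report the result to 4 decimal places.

0.7291

P = 1/(1+e^{0.1026}) = 0.4744
P(1−P) = 0.4744 × 0.5256 = 0.2493
I = a² × P(1−P) = 1.71² × 0.2493 = 0.72910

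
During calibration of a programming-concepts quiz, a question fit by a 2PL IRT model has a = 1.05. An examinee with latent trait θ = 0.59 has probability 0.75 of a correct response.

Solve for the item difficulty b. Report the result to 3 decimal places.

-0.456

P(θ) = 1 / (1 + exp(−a(θ − b)))
logit(0.75) = ln(0.75/0.25) = 1.0986
b = θ − logit/(a) = 0.59 − 1.0986/1.0500 = -0.4563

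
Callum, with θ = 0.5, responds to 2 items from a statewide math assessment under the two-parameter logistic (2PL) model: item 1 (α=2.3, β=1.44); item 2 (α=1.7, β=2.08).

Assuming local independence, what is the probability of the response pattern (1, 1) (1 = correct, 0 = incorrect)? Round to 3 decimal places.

0.007

P(θ) = 1 / (1 + exp(−α(θ − β)))
P_1 = 1/(1+e^{2.1620}) = 0.1032
P_2 = 1/(1+e^{2.6860}) = 0.0638
L = P_1 × P_2 = 0.1032 × 0.0638 = 0.00659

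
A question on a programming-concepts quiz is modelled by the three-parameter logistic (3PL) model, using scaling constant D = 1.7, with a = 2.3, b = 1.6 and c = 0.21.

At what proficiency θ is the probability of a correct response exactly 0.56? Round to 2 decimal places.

1.54

P(θ) = c + (1 − c) · 1 / (1 + exp(−D·a(θ − b)))
Remove guessing floor: (0.56 − 0.21)/(1 − 0.21) = 0.4430
logit = ln(0.4430/0.5570) = -0.2288
θ = b + logit/(1.7·a) = 1.6 + (-0.2288)/3.9100 = 1.5415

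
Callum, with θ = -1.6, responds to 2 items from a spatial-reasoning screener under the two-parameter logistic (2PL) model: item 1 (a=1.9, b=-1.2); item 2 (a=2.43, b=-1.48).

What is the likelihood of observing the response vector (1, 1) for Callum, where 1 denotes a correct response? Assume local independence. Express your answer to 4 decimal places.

P(θ) = 1 / (1 + exp(−a(θ − b)))
P_1 = 1/(1+e^{0.7600}) = 0.3186
P_2 = 1/(1+e^{0.2916}) = 0.4276
L = P_1 × P_2 = 0.3186 × 0.4276 = 0.13626

0.1363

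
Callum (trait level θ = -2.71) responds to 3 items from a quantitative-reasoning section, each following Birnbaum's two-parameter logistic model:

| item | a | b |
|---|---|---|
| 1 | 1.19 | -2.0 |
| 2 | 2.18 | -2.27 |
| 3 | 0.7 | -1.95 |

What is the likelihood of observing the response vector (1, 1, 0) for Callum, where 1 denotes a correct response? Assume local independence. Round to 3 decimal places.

0.052

P(θ) = 1 / (1 + exp(−a(θ − b)))
P_1 = 1/(1+e^{0.8449}) = 0.3005
P_2 = 1/(1+e^{0.9592}) = 0.2770
P_3 = 1/(1+e^{0.5320}) = 0.3701
L = P_1 × P_2 × (1−P_3) = 0.3005 × 0.2770 × 0.6299 = 0.05244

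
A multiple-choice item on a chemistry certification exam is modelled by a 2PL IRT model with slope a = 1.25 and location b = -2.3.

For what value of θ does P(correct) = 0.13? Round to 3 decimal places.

P(θ) = 1 / (1 + exp(−a(θ − b)))
logit = ln(0.1300/0.8700) = -1.9010
θ = b + logit/(a) = -2.3 + (-1.9010)/1.2500 = -3.8208

-3.821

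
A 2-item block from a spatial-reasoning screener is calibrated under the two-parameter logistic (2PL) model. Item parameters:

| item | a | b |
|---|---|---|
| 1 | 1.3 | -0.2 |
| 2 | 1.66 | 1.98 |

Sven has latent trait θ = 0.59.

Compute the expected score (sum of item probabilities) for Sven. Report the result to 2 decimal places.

P(θ) = 1 / (1 + exp(−a(θ − b)))
P_1 = 1/(1+e^{-1.0270}) = 0.7363
P_2 = 1/(1+e^{2.3074}) = 0.0905
E[score] = 0.7363 + 0.0905 = 0.8268

0.83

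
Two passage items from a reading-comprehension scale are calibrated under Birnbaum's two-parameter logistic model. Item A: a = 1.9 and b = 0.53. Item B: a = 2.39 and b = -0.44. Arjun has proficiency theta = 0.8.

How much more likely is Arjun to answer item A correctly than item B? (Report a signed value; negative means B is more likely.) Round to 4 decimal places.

P(theta) = 1 / (1 + exp(−a(theta − b)))
P_A = 0.6255
P_B = 0.9509
P_A − P_B = -0.3254

-0.3254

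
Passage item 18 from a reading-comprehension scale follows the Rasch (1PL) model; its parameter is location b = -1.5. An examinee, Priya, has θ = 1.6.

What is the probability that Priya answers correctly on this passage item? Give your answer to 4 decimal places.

0.9569

P(θ) = 1 / (1 + exp(−(θ − b)))
Exponent: (1.6 − (-1.5)) = 3.1000
1/(1 + e^{-3.1000}) = 0.9569
P = 0.9569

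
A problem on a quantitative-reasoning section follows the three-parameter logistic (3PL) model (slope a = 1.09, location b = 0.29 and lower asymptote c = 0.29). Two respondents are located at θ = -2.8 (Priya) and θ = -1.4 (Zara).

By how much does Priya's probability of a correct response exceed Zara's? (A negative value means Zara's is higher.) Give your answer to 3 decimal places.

P(θ) = c + (1 − c) · 1 / (1 + exp(−a(θ − b)))
P(Priya) = 0.3136  [exponent -3.3681]
P(Zara) = 0.3871  [exponent -1.8421]
Difference = 0.3136 − 0.3871 = -0.0735

-0.073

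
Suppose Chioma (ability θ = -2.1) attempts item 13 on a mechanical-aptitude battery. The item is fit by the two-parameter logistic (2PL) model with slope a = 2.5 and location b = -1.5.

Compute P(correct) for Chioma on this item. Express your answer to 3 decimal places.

P(θ) = 1 / (1 + exp(−a(θ − b)))
Exponent: 2.5 × (-2.1 − (-1.5)) = -1.5000
1/(1 + e^{1.5000}) = 0.1824

0.182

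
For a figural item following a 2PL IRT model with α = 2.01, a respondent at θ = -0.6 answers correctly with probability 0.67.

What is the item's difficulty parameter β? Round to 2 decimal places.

-0.95

P(θ) = 1 / (1 + exp(−α(θ − β)))
logit(0.67) = ln(0.67/0.33) = 0.7082
β = θ − logit/(α) = -0.6 − 0.7082/2.0100 = -0.9523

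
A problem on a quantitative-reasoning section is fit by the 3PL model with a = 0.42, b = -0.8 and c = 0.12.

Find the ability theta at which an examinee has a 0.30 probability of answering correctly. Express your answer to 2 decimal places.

-4.03

P(theta) = c + (1 − c) · 1 / (1 + exp(−a(theta − b)))
Remove guessing floor: (0.30 − 0.12)/(1 − 0.12) = 0.2045
logit = ln(0.2045/0.7955) = -1.3581
theta = b + logit/(a) = -0.8 + (-1.3581)/0.4200 = -4.0336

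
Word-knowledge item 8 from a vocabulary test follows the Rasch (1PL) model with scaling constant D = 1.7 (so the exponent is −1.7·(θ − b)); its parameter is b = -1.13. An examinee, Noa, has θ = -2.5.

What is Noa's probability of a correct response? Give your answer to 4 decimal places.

0.0887

P(θ) = 1 / (1 + exp(−D·(θ − b)))
Exponent: 1.7 × (-2.5 − (-1.13)) = -2.3290
1/(1 + e^{2.3290}) = 0.0887
P = 0.0887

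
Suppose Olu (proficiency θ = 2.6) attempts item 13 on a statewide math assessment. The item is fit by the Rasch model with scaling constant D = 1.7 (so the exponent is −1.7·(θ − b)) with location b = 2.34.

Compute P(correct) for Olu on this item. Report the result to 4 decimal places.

P(θ) = 1 / (1 + exp(−D·(θ − b)))
Exponent: 1.7 × (2.6 − 2.34) = 0.4420
1/(1 + e^{-0.4420}) = 0.6087
P = 0.6087

0.6087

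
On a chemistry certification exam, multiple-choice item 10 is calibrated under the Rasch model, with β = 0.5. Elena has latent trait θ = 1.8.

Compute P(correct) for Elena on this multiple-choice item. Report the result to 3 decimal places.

0.786

P(θ) = 1 / (1 + exp(−(θ − β)))
Exponent: (1.8 − 0.5) = 1.3000
1/(1 + e^{-1.3000}) = 0.7858
P = 0.7858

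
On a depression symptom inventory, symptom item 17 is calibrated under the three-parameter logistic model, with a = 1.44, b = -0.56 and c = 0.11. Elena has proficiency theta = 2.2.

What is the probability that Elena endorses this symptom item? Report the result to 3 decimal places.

0.984

P(theta) = c + (1 − c) · 1 / (1 + exp(−a(theta − b)))
Exponent: 1.44 × (2.2 − (-0.56)) = 3.9744
1/(1 + e^{-3.9744}) = 0.9816
P = 0.11 + 0.89 × 0.9816 = 0.9836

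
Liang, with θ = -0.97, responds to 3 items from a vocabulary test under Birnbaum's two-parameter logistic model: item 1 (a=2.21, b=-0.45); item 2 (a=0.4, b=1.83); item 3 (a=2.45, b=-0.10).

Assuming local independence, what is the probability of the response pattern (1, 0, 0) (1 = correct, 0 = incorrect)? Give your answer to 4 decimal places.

P(θ) = 1 / (1 + exp(−a(θ − b)))
P_1 = 1/(1+e^{1.1492}) = 0.2406
P_2 = 1/(1+e^{1.1200}) = 0.2460
P_3 = 1/(1+e^{2.1315}) = 0.1061
L = P_1 × (1−P_2) × (1−P_3) = 0.2406 × 0.7540 × 0.8939 = 0.16219

0.1622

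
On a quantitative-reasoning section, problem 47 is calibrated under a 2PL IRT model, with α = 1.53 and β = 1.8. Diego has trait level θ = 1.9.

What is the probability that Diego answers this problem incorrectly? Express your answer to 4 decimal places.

P(θ) = 1 / (1 + exp(−α(θ − β)))
Exponent: 1.53 × (1.9 − 1.8) = 0.1530
1/(1 + e^{-0.1530}) = 0.5382
P(incorrect) = 1 − 0.5382 = 0.4618

0.4618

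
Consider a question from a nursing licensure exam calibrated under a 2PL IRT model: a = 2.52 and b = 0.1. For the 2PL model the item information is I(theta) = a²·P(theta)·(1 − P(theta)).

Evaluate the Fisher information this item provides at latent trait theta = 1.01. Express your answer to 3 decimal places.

P = 1/(1+e^{-2.2932}) = 0.9083
P(1−P) = 0.9083 × 0.0917 = 0.0833
I = a² × P(1−P) = 2.52² × 0.0833 = 0.52887

0.529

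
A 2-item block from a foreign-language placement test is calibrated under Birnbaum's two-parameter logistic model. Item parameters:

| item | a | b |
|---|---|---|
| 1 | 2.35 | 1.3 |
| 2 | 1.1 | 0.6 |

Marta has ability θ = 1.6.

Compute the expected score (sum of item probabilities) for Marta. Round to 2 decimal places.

1.42

P(θ) = 1 / (1 + exp(−a(θ − b)))
P_1 = 1/(1+e^{-0.7050}) = 0.6693
P_2 = 1/(1+e^{-1.1000}) = 0.7503
E[score] = 0.6693 + 0.7503 = 1.4196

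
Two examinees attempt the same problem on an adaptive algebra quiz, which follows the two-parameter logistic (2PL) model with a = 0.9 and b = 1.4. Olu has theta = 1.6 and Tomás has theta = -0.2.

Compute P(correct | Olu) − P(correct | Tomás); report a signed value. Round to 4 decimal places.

P(theta) = 1 / (1 + exp(−a(theta − b)))
P(Olu) = 0.5449  [exponent 0.1800]
P(Tomás) = 0.1915  [exponent -1.4400]
Difference = 0.5449 − 0.1915 = 0.3533

0.3533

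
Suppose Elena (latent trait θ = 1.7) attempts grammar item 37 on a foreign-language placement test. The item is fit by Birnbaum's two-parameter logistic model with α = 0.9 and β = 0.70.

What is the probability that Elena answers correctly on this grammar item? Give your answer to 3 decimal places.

0.711

P(θ) = 1 / (1 + exp(−α(θ − β)))
Exponent: 0.9 × (1.7 − 0.70) = 0.9000
1/(1 + e^{-0.9000}) = 0.7109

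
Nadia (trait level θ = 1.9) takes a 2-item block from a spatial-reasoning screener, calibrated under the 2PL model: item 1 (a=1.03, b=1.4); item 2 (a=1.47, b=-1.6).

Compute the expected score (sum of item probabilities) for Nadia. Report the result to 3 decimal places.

P(θ) = 1 / (1 + exp(−a(θ − b)))
P_1 = 1/(1+e^{-0.5150}) = 0.6260
P_2 = 1/(1+e^{-5.1450}) = 0.9942
E[score] = 0.6260 + 0.9942 = 1.6202

1.620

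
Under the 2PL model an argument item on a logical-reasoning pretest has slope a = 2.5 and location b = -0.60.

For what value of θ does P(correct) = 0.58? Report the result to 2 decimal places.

P(θ) = 1 / (1 + exp(−a(θ − b)))
logit = ln(0.5800/0.4200) = 0.3228
θ = b + logit/(a) = -0.60 + 0.3228/2.5000 = -0.4709

-0.47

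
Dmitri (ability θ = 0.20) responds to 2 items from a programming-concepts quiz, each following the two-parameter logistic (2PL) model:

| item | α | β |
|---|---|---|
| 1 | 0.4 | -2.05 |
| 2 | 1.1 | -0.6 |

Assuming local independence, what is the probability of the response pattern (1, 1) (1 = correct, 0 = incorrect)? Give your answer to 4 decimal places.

0.5025

P(θ) = 1 / (1 + exp(−α(θ − β)))
P_1 = 1/(1+e^{-0.9000}) = 0.7109
P_2 = 1/(1+e^{-0.8800}) = 0.7068
L = P_1 × P_2 = 0.7109 × 0.7068 = 0.50251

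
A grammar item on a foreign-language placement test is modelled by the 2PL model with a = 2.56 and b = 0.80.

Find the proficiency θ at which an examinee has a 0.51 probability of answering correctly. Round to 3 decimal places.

P(θ) = 1 / (1 + exp(−a(θ − b)))
logit = ln(0.5100/0.4900) = 0.0400
θ = b + logit/(a) = 0.80 + 0.0400/2.5600 = 0.8156

0.816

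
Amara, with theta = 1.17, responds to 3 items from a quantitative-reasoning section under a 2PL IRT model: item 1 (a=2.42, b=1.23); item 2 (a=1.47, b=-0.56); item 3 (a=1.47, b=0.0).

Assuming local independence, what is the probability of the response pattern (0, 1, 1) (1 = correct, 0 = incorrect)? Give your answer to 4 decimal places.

P(theta) = 1 / (1 + exp(−a(theta − b)))
P_1 = 1/(1+e^{0.1452}) = 0.4638
P_2 = 1/(1+e^{-2.5431}) = 0.9271
P_3 = 1/(1+e^{-1.7199}) = 0.8481
L = (1−P_1) × P_2 × P_3 = 0.5362 × 0.9271 × 0.8481 = 0.42164

0.4216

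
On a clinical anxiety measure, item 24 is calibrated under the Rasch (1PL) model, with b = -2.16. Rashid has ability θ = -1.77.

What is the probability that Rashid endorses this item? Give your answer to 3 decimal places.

P(θ) = 1 / (1 + exp(−(θ − b)))
Exponent: (-1.77 − (-2.16)) = 0.3900
1/(1 + e^{-0.3900}) = 0.5963
P = 0.5963

0.596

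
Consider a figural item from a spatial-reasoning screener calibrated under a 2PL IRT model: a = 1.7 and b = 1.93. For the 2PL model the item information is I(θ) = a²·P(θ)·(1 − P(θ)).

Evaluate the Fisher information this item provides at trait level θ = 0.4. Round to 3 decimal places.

0.186

P = 1/(1+e^{2.6010}) = 0.0691
P(1−P) = 0.0691 × 0.9309 = 0.0643
I = a² × P(1−P) = 1.7² × 0.0643 = 0.18584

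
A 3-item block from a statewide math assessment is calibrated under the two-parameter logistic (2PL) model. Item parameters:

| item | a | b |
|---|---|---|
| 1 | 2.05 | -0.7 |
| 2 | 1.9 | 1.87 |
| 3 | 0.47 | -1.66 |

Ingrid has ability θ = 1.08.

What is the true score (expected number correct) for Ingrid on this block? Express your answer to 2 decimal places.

P(θ) = 1 / (1 + exp(−a(θ − b)))
P_1 = 1/(1+e^{-3.6490}) = 0.9746
P_2 = 1/(1+e^{1.5010}) = 0.1823
P_3 = 1/(1+e^{-1.2878}) = 0.7838
E[score] = 0.9746 + 0.1823 + 0.7838 = 1.9407

1.94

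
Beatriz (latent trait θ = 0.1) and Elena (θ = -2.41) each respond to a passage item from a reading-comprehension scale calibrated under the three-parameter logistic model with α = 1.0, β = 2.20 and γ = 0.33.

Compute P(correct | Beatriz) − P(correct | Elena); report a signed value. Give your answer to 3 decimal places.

P(θ) = γ + (1 − γ) · 1 / (1 + exp(−α(θ − β)))
P(Beatriz) = 0.4031  [exponent -2.1000]
P(Elena) = 0.3366  [exponent -4.6100]
Difference = 0.4031 − 0.3366 = 0.0665

0.066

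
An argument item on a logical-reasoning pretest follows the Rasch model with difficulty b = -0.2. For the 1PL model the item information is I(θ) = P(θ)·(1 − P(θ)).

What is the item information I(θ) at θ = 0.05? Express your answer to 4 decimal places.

0.2461

P = 1/(1+e^{-0.2500}) = 0.5622
P(1−P) = 0.5622 × 0.4378 = 0.2461
I = P(1−P) = 0.24613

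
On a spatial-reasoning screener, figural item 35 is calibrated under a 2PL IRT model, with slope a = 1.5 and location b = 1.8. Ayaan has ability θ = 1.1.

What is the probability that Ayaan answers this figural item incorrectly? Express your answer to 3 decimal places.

0.741

P(θ) = 1 / (1 + exp(−a(θ − b)))
Exponent: 1.5 × (1.1 − 1.8) = -1.0500
1/(1 + e^{1.0500}) = 0.2592
P(incorrect) = 1 − 0.2592 = 0.7408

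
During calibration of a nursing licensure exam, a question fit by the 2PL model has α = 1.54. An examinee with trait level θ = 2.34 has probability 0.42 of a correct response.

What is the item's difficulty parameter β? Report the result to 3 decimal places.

P(θ) = 1 / (1 + exp(−α(θ − β)))
logit(0.42) = ln(0.42/0.58) = -0.3228
β = θ − logit/(α) = 2.34 − (-0.3228)/1.5400 = 2.5496

2.550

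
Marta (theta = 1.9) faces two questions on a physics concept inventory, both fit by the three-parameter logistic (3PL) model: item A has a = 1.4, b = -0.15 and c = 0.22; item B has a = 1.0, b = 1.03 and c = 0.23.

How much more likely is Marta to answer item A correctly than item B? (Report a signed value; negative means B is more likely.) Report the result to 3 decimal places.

0.185

P(theta) = c + (1 − c) · 1 / (1 + exp(−a(theta − b)))
P_A = 0.9581
P_B = 0.7727
P_A − P_B = 0.1855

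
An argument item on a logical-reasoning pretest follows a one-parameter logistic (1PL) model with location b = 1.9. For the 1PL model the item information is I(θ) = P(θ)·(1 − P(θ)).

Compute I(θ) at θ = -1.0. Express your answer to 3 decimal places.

P = 1/(1+e^{2.9000}) = 0.0522
P(1−P) = 0.0522 × 0.9478 = 0.0494
I = P(1−P) = 0.04943

0.049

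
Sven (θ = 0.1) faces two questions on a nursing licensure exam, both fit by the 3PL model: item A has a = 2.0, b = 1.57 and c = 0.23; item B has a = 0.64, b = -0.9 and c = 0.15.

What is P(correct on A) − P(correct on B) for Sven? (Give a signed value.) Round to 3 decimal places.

-0.438

P(θ) = c + (1 − c) · 1 / (1 + exp(−a(θ − b)))
P_A = 0.2687
P_B = 0.7065
P_A − P_B = -0.4379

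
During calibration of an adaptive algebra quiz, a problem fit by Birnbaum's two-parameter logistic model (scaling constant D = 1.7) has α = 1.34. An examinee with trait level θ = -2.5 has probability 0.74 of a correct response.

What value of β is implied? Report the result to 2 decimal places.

-2.96

P(θ) = 1 / (1 + exp(−D·α(θ − β)))
logit(0.74) = ln(0.74/0.26) = 1.0460
β = θ − logit/(1.7·α) = -2.5 − 1.0460/2.2780 = -2.9592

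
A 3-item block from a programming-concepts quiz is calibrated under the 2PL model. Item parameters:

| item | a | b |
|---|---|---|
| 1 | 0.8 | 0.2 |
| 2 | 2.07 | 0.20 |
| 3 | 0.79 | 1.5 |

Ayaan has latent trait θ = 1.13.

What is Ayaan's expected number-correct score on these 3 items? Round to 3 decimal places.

P(θ) = 1 / (1 + exp(−a(θ − b)))
P_1 = 1/(1+e^{-0.7440}) = 0.6779
P_2 = 1/(1+e^{-1.9251}) = 0.8727
P_3 = 1/(1+e^{0.2923}) = 0.4274
E[score] = 0.6779 + 0.8727 + 0.4274 = 1.9780

1.978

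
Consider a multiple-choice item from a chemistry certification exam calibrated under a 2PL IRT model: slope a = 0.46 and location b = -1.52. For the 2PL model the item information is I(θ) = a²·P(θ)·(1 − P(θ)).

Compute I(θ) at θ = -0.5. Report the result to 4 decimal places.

0.0501

P = 1/(1+e^{-0.4692}) = 0.6152
P(1−P) = 0.6152 × 0.3848 = 0.2367
I = a² × P(1−P) = 0.46² × 0.2367 = 0.05009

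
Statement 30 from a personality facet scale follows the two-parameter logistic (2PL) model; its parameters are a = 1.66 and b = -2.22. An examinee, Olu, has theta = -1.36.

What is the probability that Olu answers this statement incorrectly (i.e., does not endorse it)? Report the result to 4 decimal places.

0.1935

P(theta) = 1 / (1 + exp(−a(theta − b)))
Exponent: 1.66 × (-1.36 − (-2.22)) = 1.4276
1/(1 + e^{-1.4276}) = 0.8065
P(incorrect) = 1 − 0.8065 = 0.1935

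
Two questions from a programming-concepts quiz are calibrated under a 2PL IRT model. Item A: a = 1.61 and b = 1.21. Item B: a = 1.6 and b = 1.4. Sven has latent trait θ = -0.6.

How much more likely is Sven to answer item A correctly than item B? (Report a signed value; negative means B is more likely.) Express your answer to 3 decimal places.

P(θ) = 1 / (1 + exp(−a(θ − b)))
P_A = 0.0515
P_B = 0.0392
P_A − P_B = 0.0123

0.012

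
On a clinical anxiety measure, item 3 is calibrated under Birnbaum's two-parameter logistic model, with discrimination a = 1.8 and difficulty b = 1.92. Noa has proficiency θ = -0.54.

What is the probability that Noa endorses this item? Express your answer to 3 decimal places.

0.012

P(θ) = 1 / (1 + exp(−a(θ − b)))
Exponent: 1.8 × (-0.54 − 1.92) = -4.4280
1/(1 + e^{4.4280}) = 0.0118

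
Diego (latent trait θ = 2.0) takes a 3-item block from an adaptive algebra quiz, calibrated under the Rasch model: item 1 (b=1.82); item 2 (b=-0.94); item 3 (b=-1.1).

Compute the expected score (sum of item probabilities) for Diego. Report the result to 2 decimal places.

P(θ) = 1 / (1 + exp(−(θ − b)))
P_1 = 1/(1+e^{-0.1800}) = 0.5449
P_2 = 1/(1+e^{-2.9400}) = 0.9498
P_3 = 1/(1+e^{-3.1000}) = 0.9569
E[score] = 0.5449 + 0.9498 + 0.9569 = 2.4516

2.45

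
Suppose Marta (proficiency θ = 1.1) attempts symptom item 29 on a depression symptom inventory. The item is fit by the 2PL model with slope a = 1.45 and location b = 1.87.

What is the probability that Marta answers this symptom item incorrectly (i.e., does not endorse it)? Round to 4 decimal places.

P(θ) = 1 / (1 + exp(−a(θ − b)))
Exponent: 1.45 × (1.1 − 1.87) = -1.1165
1/(1 + e^{1.1165}) = 0.2467
P(incorrect) = 1 − 0.2467 = 0.7533

0.7533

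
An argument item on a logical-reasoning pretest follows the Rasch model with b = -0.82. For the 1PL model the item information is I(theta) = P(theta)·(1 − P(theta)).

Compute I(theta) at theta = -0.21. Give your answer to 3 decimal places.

P = 1/(1+e^{-0.6100}) = 0.6479
P(1−P) = 0.6479 × 0.3521 = 0.2281
I = P(1−P) = 0.22811

0.228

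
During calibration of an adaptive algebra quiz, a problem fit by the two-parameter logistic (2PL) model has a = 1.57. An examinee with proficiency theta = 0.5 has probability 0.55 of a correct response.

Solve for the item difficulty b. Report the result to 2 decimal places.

P(theta) = 1 / (1 + exp(−a(theta − b)))
logit(0.55) = ln(0.55/0.45) = 0.2007
b = theta − logit/(a) = 0.5 − 0.2007/1.5700 = 0.3722

0.37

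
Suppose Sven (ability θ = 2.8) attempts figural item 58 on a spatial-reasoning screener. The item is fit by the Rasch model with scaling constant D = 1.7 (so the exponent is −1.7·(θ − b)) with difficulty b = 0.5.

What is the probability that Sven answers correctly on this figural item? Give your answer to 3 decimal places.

0.980

P(θ) = 1 / (1 + exp(−D·(θ − b)))
Exponent: 1.7 × (2.8 − 0.5) = 3.9100
1/(1 + e^{-3.9100}) = 0.9804
P = 0.9804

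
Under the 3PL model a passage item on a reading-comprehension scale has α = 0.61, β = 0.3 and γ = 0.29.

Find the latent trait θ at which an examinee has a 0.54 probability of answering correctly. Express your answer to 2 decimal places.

-0.70

P(θ) = γ + (1 − γ) · 1 / (1 + exp(−α(θ − β)))
Remove guessing floor: (0.54 − 0.29)/(1 − 0.29) = 0.3521
logit = ln(0.3521/0.6479) = -0.6098
θ = β + logit/(α) = 0.3 + (-0.6098)/0.6100 = -0.6996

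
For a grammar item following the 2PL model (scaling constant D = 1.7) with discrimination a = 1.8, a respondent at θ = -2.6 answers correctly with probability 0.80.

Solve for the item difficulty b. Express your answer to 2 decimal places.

-3.05

P(θ) = 1 / (1 + exp(−D·a(θ − b)))
logit(0.80) = ln(0.80/0.20) = 1.3863
b = θ − logit/(1.7·a) = -2.6 − 1.3863/3.0600 = -3.0530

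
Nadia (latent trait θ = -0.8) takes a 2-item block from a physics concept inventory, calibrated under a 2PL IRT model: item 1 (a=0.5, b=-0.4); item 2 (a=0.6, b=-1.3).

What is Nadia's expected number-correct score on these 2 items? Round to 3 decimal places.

1.025

P(θ) = 1 / (1 + exp(−a(θ − b)))
P_1 = 1/(1+e^{0.2000}) = 0.4502
P_2 = 1/(1+e^{-0.3000}) = 0.5744
E[score] = 0.4502 + 0.5744 = 1.0246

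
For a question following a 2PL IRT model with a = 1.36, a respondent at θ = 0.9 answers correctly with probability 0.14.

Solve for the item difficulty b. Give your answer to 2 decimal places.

2.23

P(θ) = 1 / (1 + exp(−a(θ − b)))
logit(0.14) = ln(0.14/0.86) = -1.8153
b = θ − logit/(a) = 0.9 − (-1.8153)/1.3600 = 2.2348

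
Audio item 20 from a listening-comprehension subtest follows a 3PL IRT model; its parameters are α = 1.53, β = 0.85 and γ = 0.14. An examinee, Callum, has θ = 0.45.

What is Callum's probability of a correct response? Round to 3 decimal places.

P(θ) = γ + (1 − γ) · 1 / (1 + exp(−α(θ − β)))
Exponent: 1.53 × (0.45 − 0.85) = -0.6120
1/(1 + e^{0.6120}) = 0.3516
P = 0.14 + 0.86 × 0.3516 = 0.4424

0.442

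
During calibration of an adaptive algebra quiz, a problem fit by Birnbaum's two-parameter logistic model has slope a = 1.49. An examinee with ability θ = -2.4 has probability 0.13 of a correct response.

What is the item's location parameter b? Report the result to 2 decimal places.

-1.12

P(θ) = 1 / (1 + exp(−a(θ − b)))
logit(0.13) = ln(0.13/0.87) = -1.9010
b = θ − logit/(a) = -2.4 − (-1.9010)/1.4900 = -1.1242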